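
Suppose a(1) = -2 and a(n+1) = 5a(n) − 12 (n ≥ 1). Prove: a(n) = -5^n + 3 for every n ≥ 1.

Base case: a(1) = -2, and -5^1 + 3 = -5 + 3 = -2.
Assume a(r) = -5^r + 3 for some r ≥ 1.
Then a(r+1) = 5a(r) − 12 = 5·(-5^r + 3) − 12 = -5^{r+1} + 15 − 12 = -5^{r+1} + 3.
So the formula holds for r+1, and by induction a(n) = -5^n + 3 for all n ≥ 1.

a(n) = -5^n + 3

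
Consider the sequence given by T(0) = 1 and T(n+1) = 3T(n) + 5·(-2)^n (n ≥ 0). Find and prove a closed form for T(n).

Claim: T(n) = 2·3^n − (-2)^n.

Base case: T(0) = 1, and 2·3^0 − (-2)^0 = 2 − 1 = 1.
Assume T(k) = 2·3^k − (-2)^k for some k ≥ 0.
Then T(k+1) = 3T(k) + 5·(-2)^k = 3·(2·3^k − (-2)^k) + 5·(-2)^k = 2·3^{k+1} − 3·(-2)^k + 5·(-2)^k = 2·3^{k+1} + 2·(-2)^k = 2·3^{k+1} − (-2)^{k+1}.
Hence T(n) = 2·3^n − (-2)^n for every n ≥ 0, by induction.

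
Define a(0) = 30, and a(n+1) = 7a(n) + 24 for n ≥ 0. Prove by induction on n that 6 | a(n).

Base case: a(0) = 30 = 6·5, so 6 | a(0).
Assume 6 | a(r), so a(r) = 6t for some integer t.
Then a(r+1) = 7a(r) + 24 = 7·(6t) + 24 = 6(7t + 4), so 6 | a(r+1).
Hence 6 | a(n) for every n ≥ 0, by induction.

6 | a(n)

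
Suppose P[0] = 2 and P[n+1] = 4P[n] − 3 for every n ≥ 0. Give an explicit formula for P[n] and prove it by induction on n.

Claim: P[n] = 4^n + 1.

Base case: P[0] = 2, and 4^0 + 1 = 1 + 1 = 2.
Assume P[j] = 4^j + 1 for some j ≥ 0.
Then P[j+1] = 4P[j] − 3 = 4·(4^j + 1) − 3 = 4^{j+1} + 4 − 3 = 4^{j+1} + 1.
By induction, P[n] = 4^n + 1 for all n ≥ 0.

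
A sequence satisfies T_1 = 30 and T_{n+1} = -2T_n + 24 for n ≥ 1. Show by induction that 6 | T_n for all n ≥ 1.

Base case: T_1 = 30 = 6·5, so 6 | T_1.
Assume 6 | T_m, so T_m = 6t for some integer t.
Then T_{m+1} = -2T_m + 24 = -2·(6t) + 24 = 6(-2t + 4), so 6 | T_{m+1}.
So the property holds for m+1, and by induction 6 | T_n for all n ≥ 1.

6 | T_n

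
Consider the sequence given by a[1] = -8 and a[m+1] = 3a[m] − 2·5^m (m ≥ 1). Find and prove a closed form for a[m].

Claim: a[m] = -3^m − 5^m.

Base case: a[1] = -8, and -3^1 − 5^1 = -3 − 5 = -8.
Assume a[r] = -3^r − 5^r for some r ≥ 1.
Then a[r+1] = 3a[r] − 2·5^r = 3·(-3^r − 5^r) − 2·5^r = -3^{r+1} − 3·5^r − 2·5^r = -3^{r+1} − 5·5^r = -3^{r+1} − 5^{r+1}.
By induction, a[m] = -3^m − 5^m for all m ≥ 1.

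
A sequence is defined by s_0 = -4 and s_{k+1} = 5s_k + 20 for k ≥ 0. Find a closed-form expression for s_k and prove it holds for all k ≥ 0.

Claim: s_k = 5^k − 5.

Base case: s_0 = -4, and 5^0 − 5 = 1 − 5 = -4.
Assume s_m = 5^m − 5 for some m ≥ 0.
Then s_{m+1} = 5s_m + 20 = 5·(5^m − 5) + 20 = 5^{m+1} − 25 + 20 = 5^{m+1} − 5.
This completes the inductive step, so s_k = 5^k − 5 for all k ≥ 0.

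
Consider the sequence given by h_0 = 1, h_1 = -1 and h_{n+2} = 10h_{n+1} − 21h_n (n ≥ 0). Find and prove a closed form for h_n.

Claim: h_n = -7^n + 2·3^n.

Base cases: h_0 = 1 and -7^0 + 2·3^0 = 1; h_1 = -1 and -7^1 + 2·3^1 = -1.
Assume h_j = -7^j + 2·3^j for all 0 ≤ j ≤ k, where k ≥ 1.
Then h_{k+1} = 10h_k − 21h_{k−1} = 10·(-7^k + 2·3^k) − 21·(-7^{k−1} + 2·3^{k−1}) = -(10·7 − 21)7^{k−1} + 2·(10·3 − 21)3^{k−1} = -49·7^{k−1} + 18·3^{k−1} = -7^{k+1} + 2·3^{k+1}.
So the formula holds for k+1, and by strong induction h_n = -7^n + 2·3^n for all n ≥ 0.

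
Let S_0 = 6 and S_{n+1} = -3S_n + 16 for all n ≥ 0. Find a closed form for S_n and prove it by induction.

Claim: S_n = 2·(-3)^n + 4.

Base case: S_0 = 6, and 2·(-3)^0 + 4 = 2 + 4 = 6.
Assume S_k = 2·(-3)^k + 4 for some k ≥ 0.
Then S_{k+1} = -3S_k + 16 = -3·(2·(-3)^k + 4) + 16 = -6·(-3)^k − 12 + 16 = 2·(-3)^{k+1} + 4.
This completes the inductive step, so S_n = 2·(-3)^n + 4 for all n ≥ 0.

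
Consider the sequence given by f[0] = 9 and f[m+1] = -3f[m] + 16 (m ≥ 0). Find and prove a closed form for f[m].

Claim: f[m] = 5·(-3)^m + 4.

Base case: f[0] = 9, and 5·(-3)^0 + 4 = 5 + 4 = 9.
Assume f[k] = 5·(-3)^k + 4 for some k ≥ 0.
Then f[k+1] = -3f[k] + 16 = -3·(5·(-3)^k + 4) + 16 = -15·(-3)^k − 12 + 16 = 5·(-3)^{k+1} + 4.
Hence f[m] = 5·(-3)^m + 4 for every m ≥ 0, by induction.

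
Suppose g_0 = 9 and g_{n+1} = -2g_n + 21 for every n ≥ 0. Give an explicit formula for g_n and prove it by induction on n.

Claim: g_n = 2·(-2)^n + 7.

Base case: g_0 = 9, and 2·(-2)^0 + 7 = 2 + 7 = 9.
Assume g_k = 2·(-2)^k + 7 for some k ≥ 0.
Then g_{k+1} = -2g_k + 21 = -2·(2·(-2)^k + 7) + 21 = -4·(-2)^k − 14 + 21 = 2·(-2)^{k+1} + 7.
By induction, g_n = 2·(-2)^n + 7 for all n ≥ 0.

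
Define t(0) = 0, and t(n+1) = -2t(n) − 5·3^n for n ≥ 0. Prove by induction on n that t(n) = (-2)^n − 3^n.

Base case: t(0) = 0, and (-2)^0 − 3^0 = 1 − 1 = 0.
Assume t(j) = (-2)^j − 3^j for some j ≥ 0.
Then t(j+1) = -2t(j) − 5·3^j = -2·((-2)^j − 3^j) − 5·3^j = (-2)^{j+1} + 2·3^j − 5·3^j = (-2)^{j+1} − 3·3^j = (-2)^{j+1} − 3^{j+1}.
This completes the inductive step, so t(n) = (-2)^n − 3^n for all n ≥ 0.

t(n) = (-2)^n − 3^n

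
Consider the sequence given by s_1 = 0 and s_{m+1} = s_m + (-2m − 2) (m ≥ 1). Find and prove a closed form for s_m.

Claim: s_m = -m^2 − m + 2.

Base case: s_1 = 0, and -1^2 − 1 + 2 = 0.
Assume s_j = -j^2 − j + 2.
Then s_{j+1} = s_j + (-2j − 2) = (-j^2 − j + 2) + (-2j − 2) = -j^2 − 3j,
and -(j+1)^2 − (j+1) + 2 = -j^2 − 3j.
Hence s_m = -m^2 − m + 2 for every m ≥ 1, by induction.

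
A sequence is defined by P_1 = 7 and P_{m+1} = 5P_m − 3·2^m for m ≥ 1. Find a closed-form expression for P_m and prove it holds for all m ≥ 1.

Claim: P_m = 5^m + 2^m.

Base case: P_1 = 7, and 5^1 + 2^1 = 5 + 2 = 7.
Assume P_j = 5^j + 2^j for some j ≥ 1.
Then P_{j+1} = 5P_j − 3·2^j = 5·(5^j + 2^j) − 3·2^j = 5^{j+1} + 5·2^j − 3·2^j = 5^{j+1} + 2·2^j = 5^{j+1} + 2^{j+1}.
This completes the inductive step, so P_m = 5^m + 2^m for all m ≥ 1.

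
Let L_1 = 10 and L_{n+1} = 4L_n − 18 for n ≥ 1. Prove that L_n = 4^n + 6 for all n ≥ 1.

Base case: L_1 = 10, and 4^1 + 6 = 4 + 6 = 10.
Assume L_k = 4^k + 6 for some k ≥ 1.
Then L_{k+1} = 4L_k − 18 = 4·(4^k + 6) − 18 = 4^{k+1} + 24 − 18 = 4^{k+1} + 6.
So the formula holds for k+1, and by induction L_n = 4^n + 6 for all n ≥ 1.

L_n = 4^n + 6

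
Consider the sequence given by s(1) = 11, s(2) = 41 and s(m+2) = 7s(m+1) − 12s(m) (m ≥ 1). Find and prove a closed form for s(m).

Claim: s(m) = 3^m + 2·4^m.

Base cases: s(1) = 11 and 3^1 + 2·4^1 = 11; s(2) = 41 and 3^2 + 2·4^2 = 41.
Assume s(j) = 3^j + 2·4^j for all 1 ≤ j ≤ k, where k ≥ 2.
Then s(k+1) = 7s(k) − 12s(k−1) = 7·(3^k + 2·4^k) − 12·(3^{k−1} + 2·4^{k−1}) = (7·3 − 12)3^{k−1} + 2·(7·4 − 12)4^{k−1} = 9·3^{k−1} + 32·4^{k−1} = 3^{k+1} + 2·4^{k+1}.
This completes the inductive step, so s(m) = 3^m + 2·4^m for all m ≥ 1.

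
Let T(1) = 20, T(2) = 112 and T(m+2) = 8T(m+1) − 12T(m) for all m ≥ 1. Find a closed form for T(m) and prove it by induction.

Claim: T(m) = 3·6^m + 2^m.

Base cases: T(1) = 20 and 3·6^1 + 2^1 = 20; T(2) = 112 and 3·6^2 + 2^2 = 112.
Assume T(j) = 3·6^j + 2^j for all 1 ≤ j ≤ r, where r ≥ 2.
Then T(r+1) = 8T(r) − 12T(r−1) = 8·(3·6^r + 2^r) − 12·(3·6^{r−1} + 2^{r−1}) = 3·(8·6 − 12)6^{r−1} + (8·2 − 12)2^{r−1} = 108·6^{r−1} + 4·2^{r−1} = 3·6^{r+1} + 2^{r+1}.
Hence T(m) = 3·6^m + 2^m for every m ≥ 1, by strong induction.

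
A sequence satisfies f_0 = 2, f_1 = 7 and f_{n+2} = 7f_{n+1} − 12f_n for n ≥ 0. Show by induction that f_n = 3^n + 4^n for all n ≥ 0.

Base cases: f_0 = 2 and 3^0 + 4^0 = 2; f_1 = 7 and 3^1 + 4^1 = 7.
Assume f_j = 3^j + 4^j for all 0 ≤ j ≤ r, where r ≥ 1.
Then f_{r+1} = 7f_r − 12f_{r−1} = 7·(3^r + 4^r) − 12·(3^{r−1} + 4^{r−1}) = (7·3 − 12)3^{r−1} + (7·4 − 12)4^{r−1} = 9·3^{r−1} + 16·4^{r−1} = 3^{r+1} + 4^{r+1}.
This completes the inductive step, so f_n = 3^n + 4^n for all n ≥ 0.

f_n = 3^n + 4^n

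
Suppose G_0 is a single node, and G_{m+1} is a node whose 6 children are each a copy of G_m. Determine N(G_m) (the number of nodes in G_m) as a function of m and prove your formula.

Claim: N(G_m) = (6^{m+1} − 1)/5.

Base case: N(G_0) = 1, and (6^{0+1} − 1)/5 = 1.
Assume N(G_k) = (6^{k+1} − 1)/5.
Then N(G_{k+1}) = 1 + 6N(G_k) = 1 + 6·(6^{k+1} − 1)/5 = 1 + (6^{k+2} − 6)/5 = (5 + 6^{k+2} − 6)/5 = (6^{k+2} − 1)/5.
This completes the inductive step, so N(G_m) = (6^{m+1} − 1)/5 for all m ≥ 0.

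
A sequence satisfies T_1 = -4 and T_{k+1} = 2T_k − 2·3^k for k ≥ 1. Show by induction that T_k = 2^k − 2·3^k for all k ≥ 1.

Base case: T_1 = -4, and 2^1 − 2·3^1 = 2 − 6 = -4.
Assume T_m = 2^m − 2·3^m for some m ≥ 1.
Then T_{m+1} = 2T_m − 2·3^m = 2·(2^m − 2·3^m) − 2·3^m = 2^{m+1} − 4·3^m − 2·3^m = 2^{m+1} − 6·3^m = 2^{m+1} − 2·3^{m+1}.
Hence T_k = 2^k − 2·3^k for every k ≥ 1, by induction.

T_k = 2^k − 2·3^k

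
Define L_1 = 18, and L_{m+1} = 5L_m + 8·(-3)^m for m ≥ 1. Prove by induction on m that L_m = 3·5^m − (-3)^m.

Base case: L_1 = 18, and 3·5^1 − (-3)^1 = 15 + 3 = 18.
Assume L_j = 3·5^j − (-3)^j for some j ≥ 1.
Then L_{j+1} = 5L_j + 8·(-3)^j = 5·(3·5^j − (-3)^j) + 8·(-3)^j = 3·5^{j+1} − 5·(-3)^j + 8·(-3)^j = 3·5^{j+1} + 3·(-3)^j = 3·5^{j+1} − (-3)^{j+1}.
Hence L_m = 3·5^m − (-3)^m for every m ≥ 1, by induction.

L_m = 3·5^m − (-3)^m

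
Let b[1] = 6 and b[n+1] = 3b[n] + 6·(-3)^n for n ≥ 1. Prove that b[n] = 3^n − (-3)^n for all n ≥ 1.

Base case: b[1] = 6, and 3^1 − (-3)^1 = 3 + 3 = 6.
Assume b[m] = 3^m − (-3)^m for some m ≥ 1.
Then b[m+1] = 3b[m] + 6·(-3)^m = 3·(3^m − (-3)^m) + 6·(-3)^m = 3^{m+1} − 3·(-3)^m + 6·(-3)^m = 3^{m+1} + 3·(-3)^m = 3^{m+1} − (-3)^{m+1}.
So the formula holds for m+1, and by induction b[n] = 3^n − (-3)^n for all n ≥ 1.

b[n] = 3^n − (-3)^n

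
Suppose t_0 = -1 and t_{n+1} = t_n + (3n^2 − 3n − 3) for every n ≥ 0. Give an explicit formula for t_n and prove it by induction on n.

Claim: t_n = n^3 − 3n^2 − n − 1.

Base case: t_0 = -1, and 0^3 − 3·0^2 − 0 − 1 = -1.
Assume t_r = r^3 − 3r^2 − r − 1.
Then t_{r+1} = t_r + (3r^2 − 3r − 3) = (r^3 − 3r^2 − r − 1) + (3r^2 − 3r − 3) = r^3 − 4r − 4,
and (r+1)^3 − 3·(r+1)^2 − (r+1) − 1 = r^3 − 4r − 4.
Hence t_n = n^3 − 3n^2 − n − 1 for every n ≥ 0, by induction.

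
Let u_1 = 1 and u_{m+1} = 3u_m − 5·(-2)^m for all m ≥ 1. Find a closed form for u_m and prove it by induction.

Claim: u_m = 3^m + (-2)^m.

Base case: u_1 = 1, and 3^1 + (-2)^1 = 3 − 2 = 1.
Assume u_r = 3^r + (-2)^r for some r ≥ 1.
Then u_{r+1} = 3u_r − 5·(-2)^r = 3·(3^r + (-2)^r) − 5·(-2)^r = 3^{r+1} + 3·(-2)^r − 5·(-2)^r = 3^{r+1} − 2·(-2)^r = 3^{r+1} + (-2)^{r+1}.
Hence u_m = 3^m + (-2)^m for every m ≥ 1, by induction.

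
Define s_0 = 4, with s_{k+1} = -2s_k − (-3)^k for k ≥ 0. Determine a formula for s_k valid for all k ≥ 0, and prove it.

Claim: s_k = 3·(-2)^k + (-3)^k.

Base case: s_0 = 4, and 3·(-2)^0 + (-3)^0 = 3 + 1 = 4.
Assume s_j = 3·(-2)^j + (-3)^j for some j ≥ 0.
Then s_{j+1} = -2s_j − (-3)^j = -2·(3·(-2)^j + (-3)^j) − (-3)^j = 3·(-2)^{j+1} − 2·(-3)^j − (-3)^j = 3·(-2)^{j+1} − 3·(-3)^j = 3·(-2)^{j+1} + (-3)^{j+1}.
By induction, s_k = 3·(-2)^k + (-3)^k for all k ≥ 0.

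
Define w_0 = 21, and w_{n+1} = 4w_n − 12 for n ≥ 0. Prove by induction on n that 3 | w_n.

Base case: w_0 = 21 = 3·7, so 3 | w_0.
Assume 3 | w_r, so w_r = 3t for some integer t.
Then w_{r+1} = 4w_r − 12 = 4·(3t) − 12 = 3(4t − 4), so 3 | w_{r+1}.
By induction, 3 | w_n for all n ≥ 0.

3 | w_n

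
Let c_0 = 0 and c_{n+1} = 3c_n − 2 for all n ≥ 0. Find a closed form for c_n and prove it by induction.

Claim: c_n = -3^n + 1.

Base case: c_0 = 0, and -3^0 + 1 = -1 + 1 = 0.
Assume c_m = -3^m + 1 for some m ≥ 0.
Then c_{m+1} = 3c_m − 2 = 3·(-3^m + 1) − 2 = -3^{m+1} + 3 − 2 = -3^{m+1} + 1.
By induction, c_n = -3^n + 1 for all n ≥ 0.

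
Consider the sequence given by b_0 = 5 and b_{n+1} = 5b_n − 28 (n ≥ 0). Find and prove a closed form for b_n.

Claim: b_n = -2·5^n + 7.

Base case: b_0 = 5, and -2·5^0 + 7 = -2 + 7 = 5.
Assume b_r = -2·5^r + 7 for some r ≥ 0.
Then b_{r+1} = 5b_r − 28 = 5·(-2·5^r + 7) − 28 = -10·5^r + 35 − 28 = -2·5^{r+1} + 7.
This completes the inductive step, so b_n = -2·5^n + 7 for all n ≥ 0.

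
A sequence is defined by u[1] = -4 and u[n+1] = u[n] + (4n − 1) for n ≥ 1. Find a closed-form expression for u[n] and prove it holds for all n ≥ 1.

Claim: u[n] = 2n^2 − 3n − 3.

Base case: u[1] = -4, and 2·1^2 − 3·1 − 3 = -4.
Assume u[k] = 2k^2 − 3k − 3.
Then u[k+1] = u[k] + (4k − 1) = (2k^2 − 3k − 3) + (4k − 1) = 2k^2 + k − 4,
and 2·(k+1)^2 − 3·(k+1) − 3 = 2k^2 + k − 4.
This completes the inductive step, so u[n] = 2n^2 − 3n − 3 for all n ≥ 1.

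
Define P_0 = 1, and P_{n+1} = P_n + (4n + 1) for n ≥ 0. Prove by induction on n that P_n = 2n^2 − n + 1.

Base case: P_0 = 1, and 2·0^2 − 0 + 1 = 1.
Assume P_r = 2r^2 − r + 1.
Then P_{r+1} = P_r + (4r + 1) = (2r^2 − r + 1) + (4r + 1) = 2r^2 + 3r + 2,
and 2·(r+1)^2 − (r+1) + 1 = 2r^2 + 3r + 2.
This completes the inductive step, so P_n = 2n^2 − n + 1 for all n ≥ 0.

P_n = 2n^2 − n + 1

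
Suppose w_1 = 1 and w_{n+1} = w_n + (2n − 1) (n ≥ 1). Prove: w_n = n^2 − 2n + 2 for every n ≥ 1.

Base case: w_1 = 1, and 1^2 − 2·1 + 2 = 1.
Assume w_m = m^2 − 2m + 2.
Then w_{m+1} = w_m + (2m − 1) = (m^2 − 2m + 2) + (2m − 1) = m^2 + 1,
and (m+1)^2 − 2·(m+1) + 2 = m^2 + 1.
Hence w_n = n^2 − 2n + 2 for every n ≥ 1, by induction.

w_n = n^2 − 2n + 2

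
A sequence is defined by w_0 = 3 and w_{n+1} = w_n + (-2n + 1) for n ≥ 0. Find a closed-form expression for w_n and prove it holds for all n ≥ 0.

Claim: w_n = -n^2 + 2n + 3.

Base case: w_0 = 3, and -0^2 + 2·0 + 3 = 3.
Assume w_k = -k^2 + 2k + 3.
Then w_{k+1} = w_k + (-2k + 1) = (-k^2 + 2k + 3) + (-2k + 1) = -k^2 + 4,
and -(k+1)^2 + 2·(k+1) + 3 = -k^2 + 4.
This completes the inductive step, so w_n = -n^2 + 2n + 3 for all n ≥ 0.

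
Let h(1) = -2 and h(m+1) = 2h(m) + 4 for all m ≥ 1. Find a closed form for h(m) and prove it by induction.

Claim: h(m) = 2^m − 4.

Base case: h(1) = -2, and 2^1 − 4 = 2 − 4 = -2.
Assume h(k) = 2^k − 4 for some k ≥ 1.
Then h(k+1) = 2h(k) + 4 = 2·(2^k − 4) + 4 = 2^{k+1} − 8 + 4 = 2^{k+1} − 4.
So the formula holds for k+1, and by induction h(m) = 2^m − 4 for all m ≥ 1.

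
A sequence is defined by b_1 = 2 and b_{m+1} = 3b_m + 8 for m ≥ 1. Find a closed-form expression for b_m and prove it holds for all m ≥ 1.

Claim: b_m = 2·3^m − 4.

Base case: b_1 = 2, and 2·3^1 − 4 = 6 − 4 = 2.
Assume b_j = 2·3^j − 4 for some j ≥ 1.
Then b_{j+1} = 3b_j + 8 = 3·(2·3^j − 4) + 8 = 6·3^j − 12 + 8 = 2·3^{j+1} − 4.
So the formula holds for j+1, and by induction b_m = 2·3^m − 4 for all m ≥ 1.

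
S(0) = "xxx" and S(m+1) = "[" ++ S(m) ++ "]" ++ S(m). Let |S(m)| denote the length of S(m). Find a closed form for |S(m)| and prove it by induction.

Claim: |S(m)| = 5·2^m − 2.

Base case: |S(0)| = 3, and 5·2^0 − 2 = 3.
Assume |S(j)| = 5·2^j − 2.
Then |S(j+1)| = 1 + |S(j)| + 1 + |S(j)| = 2|S(j)| + 2 = 2(5·2^j − 2) + 2 = 5·2^{j+1} − 4 + 2 = 5·2^{j+1} − 2.
This completes the inductive step, so |S(m)| = 5·2^m − 2 for all m ≥ 0.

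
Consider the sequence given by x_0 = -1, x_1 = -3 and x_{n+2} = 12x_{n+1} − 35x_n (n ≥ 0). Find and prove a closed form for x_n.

Claim: x_n = 7^n − 2·5^n.

Base cases: x_0 = -1 and 7^0 − 2·5^0 = -1; x_1 = -3 and 7^1 − 2·5^1 = -3.
Assume x_i = 7^i − 2·5^i for all 0 ≤ i ≤ j, where j ≥ 1.
Then x_{j+1} = 12x_j − 35x_{j−1} = 12·(7^j − 2·5^j) − 35·(7^{j−1} − 2·5^{j−1}) = (12·7 − 35)7^{j−1} − 2·(12·5 − 35)5^{j−1} = 49·7^{j−1} − 50·5^{j−1} = 7^{j+1} − 2·5^{j+1}.
Hence x_n = 7^n − 2·5^n for every n ≥ 0, by strong induction.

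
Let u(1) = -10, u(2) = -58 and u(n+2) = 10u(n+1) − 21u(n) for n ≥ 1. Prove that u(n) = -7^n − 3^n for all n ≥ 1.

Base cases: u(1) = -10 and -7^1 − 3^1 = -10; u(2) = -58 and -7^2 − 3^2 = -58.
Assume u(j) = -7^j − 3^j for all 1 ≤ j ≤ r, where r ≥ 2.
Then u(r+1) = 10u(r) − 21u(r−1) = 10·(-7^r − 3^r) − 21·(-7^{r−1} − 3^{r−1}) = -(10·7 − 21)7^{r−1} − (10·3 − 21)3^{r−1} = -49·7^{r−1} − 9·3^{r−1} = -7^{r+1} − 3^{r+1}.
This completes the inductive step, so u(n) = -7^n − 3^n for all n ≥ 1.

u(n) = -7^n − 3^n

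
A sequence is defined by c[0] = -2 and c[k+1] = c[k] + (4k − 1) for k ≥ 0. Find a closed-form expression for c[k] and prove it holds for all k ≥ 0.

Claim: c[k] = 2k^2 − 3k − 2.

Base case: c[0] = -2, and 2·0^2 − 3·0 − 2 = -2.
Assume c[j] = 2j^2 − 3j − 2.
Then c[j+1] = c[j] + (4j − 1) = (2j^2 − 3j − 2) + (4j − 1) = 2j^2 + j − 3,
and 2·(j+1)^2 − 3·(j+1) − 2 = 2j^2 + j − 3.
By induction, c[k] = 2k^2 − 3k − 2 for all k ≥ 0.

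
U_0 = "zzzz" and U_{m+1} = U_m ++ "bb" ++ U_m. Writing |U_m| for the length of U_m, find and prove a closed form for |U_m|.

Claim: |U_m| = 6·2^m − 2.

Base case: |U_0| = 4, and 6·2^0 − 2 = 4.
Assume |U_j| = 6·2^j − 2.
Then |U_{j+1}| = |U_j| + 2 + |U_j| = 2|U_j| + 2 = 2(6·2^j − 2) + 2 = 6·2^{j+1} − 4 + 2 = 6·2^{j+1} − 2.
So the formula holds for j+1, and by induction |U_m| = 6·2^m − 2 for all m ≥ 0.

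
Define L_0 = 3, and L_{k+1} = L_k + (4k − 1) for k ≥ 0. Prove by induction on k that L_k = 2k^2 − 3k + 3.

Base case: L_0 = 3, and 2·0^2 − 3·0 + 3 = 3.
Assume L_r = 2r^2 − 3r + 3.
Then L_{r+1} = L_r + (4r − 1) = (2r^2 − 3r + 3) + (4r − 1) = 2r^2 + r + 2,
and 2·(r+1)^2 − 3·(r+1) + 3 = 2r^2 + r + 2.
By induction, L_k = 2k^2 − 3k + 3 for all k ≥ 0.

L_k = 2k^2 − 3k + 3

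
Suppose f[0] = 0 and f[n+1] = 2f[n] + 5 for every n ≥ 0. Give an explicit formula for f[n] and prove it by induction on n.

Claim: f[n] = 5·2^n − 5.

Base case: f[0] = 0, and 5·2^0 − 5 = 5 − 5 = 0.
Assume f[m] = 5·2^m − 5 for some m ≥ 0.
Then f[m+1] = 2f[m] + 5 = 2·(5·2^m − 5) + 5 = 10·2^m − 10 + 5 = 5·2^{m+1} − 5.
So the formula holds for m+1, and by induction f[n] = 5·2^n − 5 for all n ≥ 0.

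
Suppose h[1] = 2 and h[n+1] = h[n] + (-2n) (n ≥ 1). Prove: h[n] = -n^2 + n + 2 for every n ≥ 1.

Base case: h[1] = 2, and -1^2 + 1 + 2 = 2.
Assume h[k] = -k^2 + k + 2.
Then h[k+1] = h[k] + (-2k) = (-k^2 + k + 2) + (-2k) = -k^2 − k + 2,
and -(k+1)^2 + (k+1) + 2 = -k^2 − k + 2.
By induction, h[n] = -n^2 + n + 2 for all n ≥ 1.

h[n] = -n^2 + n + 2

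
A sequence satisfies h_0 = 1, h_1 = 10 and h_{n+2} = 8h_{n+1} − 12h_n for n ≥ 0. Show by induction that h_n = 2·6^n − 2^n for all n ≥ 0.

Base cases: h_0 = 1 and 2·6^0 − 2^0 = 1; h_1 = 10 and 2·6^1 − 2^1 = 10.
Assume h_j = 2·6^j − 2^j for all 0 ≤ j ≤ r, where r ≥ 1.
Then h_{r+1} = 8h_r − 12h_{r−1} = 8·(2·6^r − 2^r) − 12·(2·6^{r−1} − 2^{r−1}) = 2·(8·6 − 12)6^{r−1} − (8·2 − 12)2^{r−1} = 72·6^{r−1} − 4·2^{r−1} = 2·6^{r+1} − 2^{r+1}.
Hence h_n = 2·6^n − 2^n for every n ≥ 0, by strong induction.

h_n = 2·6^n − 2^n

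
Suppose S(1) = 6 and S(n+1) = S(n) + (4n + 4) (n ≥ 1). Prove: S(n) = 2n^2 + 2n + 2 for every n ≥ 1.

Base case: S(1) = 6, and 2·1^2 + 2·1 + 2 = 6.
Assume S(j) = 2j^2 + 2j + 2.
Then S(j+1) = S(j) + (4j + 4) = (2j^2 + 2j + 2) + (4j + 4) = 2j^2 + 6j + 6,
and 2·(j+1)^2 + 2·(j+1) + 2 = 2j^2 + 6j + 6.
Hence S(n) = 2n^2 + 2n + 2 for every n ≥ 1, by induction.

S(n) = 2n^2 + 2n + 2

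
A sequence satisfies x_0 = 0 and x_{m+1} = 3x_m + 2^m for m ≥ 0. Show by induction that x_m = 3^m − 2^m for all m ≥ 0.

Base case: x_0 = 0, and 3^0 − 2^0 = 1 − 1 = 0.
Assume x_j = 3^j − 2^j for some j ≥ 0.
Then x_{j+1} = 3x_j + 2^j = 3·(3^j − 2^j) + 2^j = 3^{j+1} − 3·2^j + 2^j = 3^{j+1} − 2·2^j = 3^{j+1} − 2^{j+1}.
So the formula holds for j+1, and by induction x_m = 3^m − 2^m for all m ≥ 0.

x_m = 3^m − 2^m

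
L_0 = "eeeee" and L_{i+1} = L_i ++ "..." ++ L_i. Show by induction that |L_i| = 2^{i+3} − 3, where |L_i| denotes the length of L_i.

Base case: |L_0| = 5, and 2^{0+3} − 3 = 5.
Assume |L_m| = 2^{m+3} − 3.
Then |L_{m+1}| = |L_m| + 3 + |L_m| = 2|L_m| + 3 = 2(2^{m+3} − 3) + 3 = 2^{m+1+3} − 6 + 3 = 2^{m+1+3} − 3.
So the formula holds for m+1, and by induction |L_i| = 2^{i+3} − 3 for all i ≥ 0.

|L_i| = 2^{i+3} − 3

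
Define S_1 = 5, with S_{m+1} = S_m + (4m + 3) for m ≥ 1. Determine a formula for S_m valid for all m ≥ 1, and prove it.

Claim: S_m = 2m^2 + m + 2.

Base case: S_1 = 5, and 2·1^2 + 1 + 2 = 5.
Assume S_k = 2k^2 + k + 2.
Then S_{k+1} = S_k + (4k + 3) = (2k^2 + k + 2) + (4k + 3) = 2k^2 + 5k + 5,
and 2·(k+1)^2 + (k+1) + 2 = 2k^2 + 5k + 5.
By induction, S_m = 2m^2 + m + 2 for all m ≥ 1.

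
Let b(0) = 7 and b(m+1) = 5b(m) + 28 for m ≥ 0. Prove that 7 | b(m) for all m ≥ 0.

Base case: b(0) = 7 = 7·1, so 7 | b(0).
Assume 7 | b(k), so b(k) = 7t for some integer t.
Then b(k+1) = 5b(k) + 28 = 5·(7t) + 28 = 7(5t + 4), so 7 | b(k+1).
This completes the inductive step, so 7 | b(m) for all m ≥ 0.

7 | b(m)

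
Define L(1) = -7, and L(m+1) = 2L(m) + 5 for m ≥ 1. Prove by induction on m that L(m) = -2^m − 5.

Base case: L(1) = -7, and -2^1 − 5 = -2 − 5 = -7.
Assume L(j) = -2^j − 5 for some j ≥ 1.
Then L(j+1) = 2L(j) + 5 = 2·(-2^j − 5) + 5 = -2^{j+1} − 10 + 5 = -2^{j+1} − 5.
So the formula holds for j+1, and by induction L(m) = -2^m − 5 for all m ≥ 1.

L(m) = -2^m − 5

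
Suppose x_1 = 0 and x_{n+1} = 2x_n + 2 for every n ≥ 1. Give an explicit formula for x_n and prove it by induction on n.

Claim: x_n = 2^n − 2.

Base case: x_1 = 0, and 2^1 − 2 = 2 − 2 = 0.
Assume x_r = 2^r − 2 for some r ≥ 1.
Then x_{r+1} = 2x_r + 2 = 2·(2^r − 2) + 2 = 2^{r+1} − 4 + 2 = 2^{r+1} − 2.
By induction, x_n = 2^n − 2 for all n ≥ 1.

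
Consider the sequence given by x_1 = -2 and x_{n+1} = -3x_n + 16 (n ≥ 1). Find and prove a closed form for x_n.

Claim: x_n = 2·(-3)^n + 4.

Base case: x_1 = -2, and 2·(-3)^1 + 4 = -6 + 4 = -2.
Assume x_j = 2·(-3)^j + 4 for some j ≥ 1.
Then x_{j+1} = -3x_j + 16 = -3·(2·(-3)^j + 4) + 16 = -6·(-3)^j − 12 + 16 = 2·(-3)^{j+1} + 4.
This completes the inductive step, so x_n = 2·(-3)^n + 4 for all n ≥ 1.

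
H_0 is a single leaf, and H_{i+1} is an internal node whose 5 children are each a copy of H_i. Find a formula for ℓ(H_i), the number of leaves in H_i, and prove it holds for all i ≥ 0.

Claim: ℓ(H_i) = 5^i.

Base case: ℓ(H_0) = 1, and 5^0 = 1.
Assume ℓ(H_r) = 5^r.
Then ℓ(H_{r+1}) = 5·ℓ(H_r) = 5·5^r = 5^{r+1}.
By induction, ℓ(H_i) = 5^i for all i ≥ 0.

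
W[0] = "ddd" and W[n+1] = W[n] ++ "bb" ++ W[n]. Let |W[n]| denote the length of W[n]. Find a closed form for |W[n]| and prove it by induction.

Claim: |W[n]| = 5·2^n − 2.

Base case: |W[0]| = 3, and 5·2^0 − 2 = 3.
Assume |W[r]| = 5·2^r − 2.
Then |W[r+1]| = |W[r]| + 2 + |W[r]| = 2|W[r]| + 2 = 2(5·2^r − 2) + 2 = 5·2^{r+1} − 4 + 2 = 5·2^{r+1} − 2.
So the formula holds for r+1, and by induction |W[n]| = 5·2^n − 2 for all n ≥ 0.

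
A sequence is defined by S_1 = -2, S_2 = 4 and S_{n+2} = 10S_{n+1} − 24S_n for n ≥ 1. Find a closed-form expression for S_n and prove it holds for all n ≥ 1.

Claim: S_n = 6^n − 2·4^n.

Base cases: S_1 = -2 and 6^1 − 2·4^1 = -2; S_2 = 4 and 6^2 − 2·4^2 = 4.
Assume S_i = 6^i − 2·4^i for all 1 ≤ i ≤ j, where j ≥ 2.
Then S_{j+1} = 10S_j − 24S_{j−1} = 10·(6^j − 2·4^j) − 24·(6^{j−1} − 2·4^{j−1}) = (10·6 − 24)6^{j−1} − 2·(10·4 − 24)4^{j−1} = 36·6^{j−1} − 32·4^{j−1} = 6^{j+1} − 2·4^{j+1}.
Hence S_n = 6^n − 2·4^n for every n ≥ 1, by strong induction.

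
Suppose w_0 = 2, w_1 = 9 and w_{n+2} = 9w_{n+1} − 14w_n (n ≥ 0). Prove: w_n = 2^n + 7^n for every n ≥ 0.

Base cases: w_0 = 2 and 2^0 + 7^0 = 2; w_1 = 9 and 2^1 + 7^1 = 9.
Assume w_j = 2^j + 7^j for all 0 ≤ j ≤ m, where m ≥ 1.
Then w_{m+1} = 9w_m − 14w_{m−1} = 9·(2^m + 7^m) − 14·(2^{m−1} + 7^{m−1}) = (9·2 − 14)2^{m−1} + (9·7 − 14)7^{m−1} = 4·2^{m−1} + 49·7^{m−1} = 2^{m+1} + 7^{m+1}.
Hence w_n = 2^n + 7^n for every n ≥ 0, by strong induction.

w_n = 2^n + 7^n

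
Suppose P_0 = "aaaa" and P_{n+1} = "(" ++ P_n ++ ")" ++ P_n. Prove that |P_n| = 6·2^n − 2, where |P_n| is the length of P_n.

Base case: |P_0| = 4, and 6·2^0 − 2 = 4.
Assume |P_r| = 6·2^r − 2.
Then |P_{r+1}| = 1 + |P_r| + 1 + |P_r| = 2|P_r| + 2 = 2(6·2^r − 2) + 2 = 6·2^{r+1} − 4 + 2 = 6·2^{r+1} − 2.
So the formula holds for r+1, and by induction |P_n| = 6·2^n − 2 for all n ≥ 0.

|P_n| = 6·2^n − 2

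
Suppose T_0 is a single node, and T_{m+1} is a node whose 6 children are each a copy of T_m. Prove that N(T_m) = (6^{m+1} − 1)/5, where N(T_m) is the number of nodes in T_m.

Base case: N(T_0) = 1, and (6^{0+1} − 1)/5 = 1.
Assume N(T_r) = (6^{r+1} − 1)/5.
Then N(T_{r+1}) = 1 + 6N(T_r) = 1 + 6·(6^{r+1} − 1)/5 = 1 + (6^{r+2} − 6)/5 = (5 + 6^{r+2} − 6)/5 = (6^{r+2} − 1)/5.
So the formula holds for r+1, and by induction N(T_m) = (6^{m+1} − 1)/5 for all m ≥ 0.

N(T_m) = (6^{m+1} − 1)/5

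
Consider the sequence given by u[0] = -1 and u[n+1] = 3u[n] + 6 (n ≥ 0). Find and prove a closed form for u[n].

Claim: u[n] = 2·3^n − 3.

Base case: u[0] = -1, and 2·3^0 − 3 = 2 − 3 = -1.
Assume u[m] = 2·3^m − 3 for some m ≥ 0.
Then u[m+1] = 3u[m] + 6 = 3·(2·3^m − 3) + 6 = 6·3^m − 9 + 6 = 2·3^{m+1} − 3.
So the formula holds for m+1, and by induction u[n] = 2·3^n − 3 for all n ≥ 0.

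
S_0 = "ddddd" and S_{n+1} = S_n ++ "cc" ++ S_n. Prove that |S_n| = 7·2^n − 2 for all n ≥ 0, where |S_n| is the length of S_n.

Base case: |S_0| = 5, and 7·2^0 − 2 = 5.
Assume |S_j| = 7·2^j − 2.
Then |S_{j+1}| = |S_j| + 2 + |S_j| = 2|S_j| + 2 = 2(7·2^j − 2) + 2 = 7·2^{j+1} − 4 + 2 = 7·2^{j+1} − 2.
By induction, |S_n| = 7·2^n − 2 for all n ≥ 0.

|S_n| = 7·2^n − 2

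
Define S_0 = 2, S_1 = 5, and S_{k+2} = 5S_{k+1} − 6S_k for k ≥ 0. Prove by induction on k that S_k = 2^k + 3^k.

Base cases: S_0 = 2 and 2^0 + 3^0 = 2; S_1 = 5 and 2^1 + 3^1 = 5.
Assume S_j = 2^j + 3^j for all 0 ≤ j ≤ m, where m ≥ 1.
Then S_{m+1} = 5S_m − 6S_{m−1} = 5·(2^m + 3^m) − 6·(2^{m−1} + 3^{m−1}) = (5·2 − 6)2^{m−1} + (5·3 − 6)3^{m−1} = 4·2^{m−1} + 9·3^{m−1} = 2^{m+1} + 3^{m+1}.
This completes the inductive step, so S_k = 2^k + 3^k for all k ≥ 0.

S_k = 2^k + 3^k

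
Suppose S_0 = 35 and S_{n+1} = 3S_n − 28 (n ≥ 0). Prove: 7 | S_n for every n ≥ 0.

Base case: S_0 = 35 = 7·5, so 7 | S_0.
Assume 7 | S_m, so S_m = 7t for some integer t.
Then S_{m+1} = 3S_m − 28 = 3·(7t) − 28 = 7(3t − 4), so 7 | S_{m+1}.
Hence 7 | S_n for every n ≥ 0, by induction.

7 | S_n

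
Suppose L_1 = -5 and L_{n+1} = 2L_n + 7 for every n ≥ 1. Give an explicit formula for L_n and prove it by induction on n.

Claim: L_n = 2^n − 7.

Base case: L_1 = -5, and 2^1 − 7 = 2 − 7 = -5.
Assume L_r = 2^r − 7 for some r ≥ 1.
Then L_{r+1} = 2L_r + 7 = 2·(2^r − 7) + 7 = 2^{r+1} − 14 + 7 = 2^{r+1} − 7.
This completes the inductive step, so L_n = 2^n − 7 for all n ≥ 1.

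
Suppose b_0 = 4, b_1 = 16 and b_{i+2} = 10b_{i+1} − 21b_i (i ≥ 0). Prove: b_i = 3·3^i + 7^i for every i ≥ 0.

Base cases: b_0 = 4 and 3·3^0 + 7^0 = 4; b_1 = 16 and 3·3^1 + 7^1 = 16.
Assume b_t = 3·3^t + 7^t for all 0 ≤ t ≤ j, where j ≥ 1.
Then b_{j+1} = 10b_j − 21b_{j−1} = 10·(3·3^j + 7^j) − 21·(3·3^{j−1} + 7^{j−1}) = 3·(10·3 − 21)3^{j−1} + (10·7 − 21)7^{j−1} = 27·3^{j−1} + 49·7^{j−1} = 3·3^{j+1} + 7^{j+1}.
This completes the inductive step, so b_i = 3·3^i + 7^i for all i ≥ 0.

b_i = 3·3^i + 7^i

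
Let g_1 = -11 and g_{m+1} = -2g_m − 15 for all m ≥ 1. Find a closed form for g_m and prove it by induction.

Claim: g_m = 3·(-2)^m − 5.

Base case: g_1 = -11, and 3·(-2)^1 − 5 = -6 − 5 = -11.
Assume g_j = 3·(-2)^j − 5 for some j ≥ 1.
Then g_{j+1} = -2g_j − 15 = -2·(3·(-2)^j − 5) − 15 = -6·(-2)^j + 10 − 15 = 3·(-2)^{j+1} − 5.
So the formula holds for j+1, and by induction g_m = 3·(-2)^m − 5 for all m ≥ 1.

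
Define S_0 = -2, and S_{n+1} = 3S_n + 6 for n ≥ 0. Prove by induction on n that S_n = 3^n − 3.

Base case: S_0 = -2, and 3^0 − 3 = 1 − 3 = -2.
Assume S_j = 3^j − 3 for some j ≥ 0.
Then S_{j+1} = 3S_j + 6 = 3·(3^j − 3) + 6 = 3^{j+1} − 9 + 6 = 3^{j+1} − 3.
By induction, S_n = 3^n − 3 for all n ≥ 0.

S_n = 3^n − 3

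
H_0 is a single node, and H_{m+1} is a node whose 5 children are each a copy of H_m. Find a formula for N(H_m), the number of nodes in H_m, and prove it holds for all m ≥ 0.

Claim: N(H_m) = (5^{m+1} − 1)/4.

Base case: N(H_0) = 1, and (5^{0+1} − 1)/4 = 1.
Assume N(H_j) = (5^{j+1} − 1)/4.
Then N(H_{j+1}) = 1 + 5N(H_j) = 1 + 5·(5^{j+1} − 1)/4 = 1 + (5^{j+2} − 5)/4 = (4 + 5^{j+2} − 5)/4 = (5^{j+2} − 1)/4.
By induction, N(H_m) = (5^{m+1} − 1)/4 for all m ≥ 0.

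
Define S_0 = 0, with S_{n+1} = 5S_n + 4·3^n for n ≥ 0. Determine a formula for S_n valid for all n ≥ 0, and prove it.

Claim: S_n = 2·5^n − 2·3^n.

Base case: S_0 = 0, and 2·5^0 − 2·3^0 = 2 − 2 = 0.
Assume S_j = 2·5^j − 2·3^j for some j ≥ 0.
Then S_{j+1} = 5S_j + 4·3^j = 5·(2·5^j − 2·3^j) + 4·3^j = 2·5^{j+1} − 10·3^j + 4·3^j = 2·5^{j+1} − 6·3^j = 2·5^{j+1} − 2·3^{j+1}.
Hence S_n = 2·5^n − 2·3^n for every n ≥ 0, by induction.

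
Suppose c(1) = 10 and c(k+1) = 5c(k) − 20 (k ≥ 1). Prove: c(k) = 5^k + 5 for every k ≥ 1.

Base case: c(1) = 10, and 5^1 + 5 = 5 + 5 = 10.
Assume c(m) = 5^m + 5 for some m ≥ 1.
Then c(m+1) = 5c(m) − 20 = 5·(5^m + 5) − 20 = 5^{m+1} + 25 − 20 = 5^{m+1} + 5.
This completes the inductive step, so c(k) = 5^k + 5 for all k ≥ 1.

c(k) = 5^k + 5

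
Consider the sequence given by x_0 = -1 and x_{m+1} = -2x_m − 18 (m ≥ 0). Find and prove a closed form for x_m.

Claim: x_m = 5·(-2)^m − 6.

Base case: x_0 = -1, and 5·(-2)^0 − 6 = 5 − 6 = -1.
Assume x_r = 5·(-2)^r − 6 for some r ≥ 0.
Then x_{r+1} = -2x_r − 18 = -2·(5·(-2)^r − 6) − 18 = -10·(-2)^r + 12 − 18 = 5·(-2)^{r+1} − 6.
This completes the inductive step, so x_m = 5·(-2)^m − 6 for all m ≥ 0.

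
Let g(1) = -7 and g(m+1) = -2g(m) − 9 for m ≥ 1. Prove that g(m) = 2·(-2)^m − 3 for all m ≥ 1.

Base case: g(1) = -7, and 2·(-2)^1 − 3 = -4 − 3 = -7.
Assume g(k) = 2·(-2)^k − 3 for some k ≥ 1.
Then g(k+1) = -2g(k) − 9 = -2·(2·(-2)^k − 3) − 9 = -4·(-2)^k + 6 − 9 = 2·(-2)^{k+1} − 3.
Hence g(m) = 2·(-2)^m − 3 for every m ≥ 1, by induction.

g(m) = 2·(-2)^m − 3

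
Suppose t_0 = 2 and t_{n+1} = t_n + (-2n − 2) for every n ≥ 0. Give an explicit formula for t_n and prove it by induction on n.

Claim: t_n = -n^2 − n + 2.

Base case: t_0 = 2, and -0^2 − 0 + 2 = 2.
Assume t_r = -r^2 − r + 2.
Then t_{r+1} = t_r + (-2r − 2) = (-r^2 − r + 2) + (-2r − 2) = -r^2 − 3r,
and -(r+1)^2 − (r+1) + 2 = -r^2 − 3r.
By induction, t_n = -n^2 − n + 2 for all n ≥ 0.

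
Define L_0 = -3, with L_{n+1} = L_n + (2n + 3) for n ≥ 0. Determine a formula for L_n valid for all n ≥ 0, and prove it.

Claim: L_n = n^2 + 2n − 3.

Base case: L_0 = -3, and 0^2 + 2·0 − 3 = -3.
Assume L_r = r^2 + 2r − 3.
Then L_{r+1} = L_r + (2r + 3) = (r^2 + 2r − 3) + (2r + 3) = r^2 + 4r,
and (r+1)^2 + 2·(r+1) − 3 = r^2 + 4r.
By induction, L_n = n^2 + 2n − 3 for all n ≥ 0.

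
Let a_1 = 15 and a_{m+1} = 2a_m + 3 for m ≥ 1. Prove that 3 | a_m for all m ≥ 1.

Base case: a_1 = 15 = 3·5, so 3 | a_1.
Assume 3 | a_k, so a_k = 3t for some integer t.
Then a_{k+1} = 2a_k + 3 = 2·(3t) + 3 = 3(2t + 1), so 3 | a_{k+1}.
By induction, 3 | a_m for all m ≥ 1.

3 | a_m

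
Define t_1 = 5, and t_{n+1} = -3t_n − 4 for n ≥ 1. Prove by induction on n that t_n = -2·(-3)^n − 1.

Base case: t_1 = 5, and -2·(-3)^1 − 1 = 6 − 1 = 5.
Assume t_j = -2·(-3)^j − 1 for some j ≥ 1.
Then t_{j+1} = -3t_j − 4 = -3·(-2·(-3)^j − 1) − 4 = 6·(-3)^j + 3 − 4 = -2·(-3)^{j+1} − 1.
Hence t_n = -2·(-3)^n − 1 for every n ≥ 1, by induction.

t_n = -2·(-3)^n − 1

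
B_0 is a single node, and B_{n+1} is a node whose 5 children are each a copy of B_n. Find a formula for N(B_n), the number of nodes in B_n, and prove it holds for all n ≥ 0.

Claim: N(B_n) = (5^{n+1} − 1)/4.

Base case: N(B_0) = 1, and (5^{0+1} − 1)/4 = 1.
Assume N(B_j) = (5^{j+1} − 1)/4.
Then N(B_{j+1}) = 1 + 5N(B_j) = 1 + 5·(5^{j+1} − 1)/4 = 1 + (5^{j+2} − 5)/4 = (4 + 5^{j+2} − 5)/4 = (5^{j+2} − 1)/4.
So the formula holds for j+1, and by induction N(B_n) = (5^{n+1} − 1)/4 for all n ≥ 0.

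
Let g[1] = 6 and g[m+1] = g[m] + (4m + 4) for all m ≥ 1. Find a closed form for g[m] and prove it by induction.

Claim: g[m] = 2m^2 + 2m + 2.

Base case: g[1] = 6, and 2·1^2 + 2·1 + 2 = 6.
Assume g[j] = 2j^2 + 2j + 2.
Then g[j+1] = g[j] + (4j + 4) = (2j^2 + 2j + 2) + (4j + 4) = 2j^2 + 6j + 6,
and 2·(j+1)^2 + 2·(j+1) + 2 = 2j^2 + 6j + 6.
This completes the inductive step, so g[m] = 2m^2 + 2m + 2 for all m ≥ 1.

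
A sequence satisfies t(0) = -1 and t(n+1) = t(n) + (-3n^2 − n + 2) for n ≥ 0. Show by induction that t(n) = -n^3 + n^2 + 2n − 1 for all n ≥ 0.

Base case: t(0) = -1, and -0^3 + 0^2 + 2·0 − 1 = -1.
Assume t(j) = -j^3 + j^2 + 2j − 1.
Then t(j+1) = t(j) + (-3j^2 − j + 2) = (-j^3 + j^2 + 2j − 1) + (-3j^2 − j + 2) = -j^3 − 2j^2 + j + 1,
and -(j+1)^3 + (j+1)^2 + 2·(j+1) − 1 = -j^3 − 2j^2 + j + 1.
By induction, t(n) = -n^3 + n^2 + 2n − 1 for all n ≥ 0.

t(n) = -n^3 + n^2 + 2n − 1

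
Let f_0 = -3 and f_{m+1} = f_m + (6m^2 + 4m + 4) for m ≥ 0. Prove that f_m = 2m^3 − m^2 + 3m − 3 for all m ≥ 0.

Base case: f_0 = -3, and 2·0^3 − 0^2 + 3·0 − 3 = -3.
Assume f_r = 2r^3 − r^2 + 3r − 3.
Then f_{r+1} = f_r + (6r^2 + 4r + 4) = (2r^3 − r^2 + 3r − 3) + (6r^2 + 4r + 4) = 2r^3 + 5r^2 + 7r + 1,
and 2·(r+1)^3 − (r+1)^2 + 3·(r+1) − 3 = 2r^3 + 5r^2 + 7r + 1.
By induction, f_m = 2m^3 − m^2 + 3m − 3 for all m ≥ 0.

f_m = 2m^3 − m^2 + 3m − 3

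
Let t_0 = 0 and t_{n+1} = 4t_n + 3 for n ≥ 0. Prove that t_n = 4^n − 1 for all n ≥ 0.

Base case: t_0 = 0, and 4^0 − 1 = 1 − 1 = 0.
Assume t_k = 4^k − 1 for some k ≥ 0.
Then t_{k+1} = 4t_k + 3 = 4·(4^k − 1) + 3 = 4^{k+1} − 4 + 3 = 4^{k+1} − 1.
So the formula holds for k+1, and by induction t_n = 4^n − 1 for all n ≥ 0.

t_n = 4^n − 1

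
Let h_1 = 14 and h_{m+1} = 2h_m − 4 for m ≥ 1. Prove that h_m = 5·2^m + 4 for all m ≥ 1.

Base case: h_1 = 14, and 5·2^1 + 4 = 10 + 4 = 14.
Assume h_j = 5·2^j + 4 for some j ≥ 1.
Then h_{j+1} = 2h_j − 4 = 2·(5·2^j + 4) − 4 = 10·2^j + 8 − 4 = 5·2^{j+1} + 4.
So the formula holds for j+1, and by induction h_m = 5·2^m + 4 for all m ≥ 1.

h_m = 5·2^m + 4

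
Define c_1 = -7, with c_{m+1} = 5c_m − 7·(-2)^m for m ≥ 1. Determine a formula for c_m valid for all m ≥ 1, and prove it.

Claim: c_m = -5^m + (-2)^m.

Base case: c_1 = -7, and -5^1 + (-2)^1 = -5 − 2 = -7.
Assume c_j = -5^j + (-2)^j for some j ≥ 1.
Then c_{j+1} = 5c_j − 7·(-2)^j = 5·(-5^j + (-2)^j) − 7·(-2)^j = -5^{j+1} + 5·(-2)^j − 7·(-2)^j = -5^{j+1} − 2·(-2)^j = -5^{j+1} + (-2)^{j+1}.
Hence c_m = -5^m + (-2)^m for every m ≥ 1, by induction.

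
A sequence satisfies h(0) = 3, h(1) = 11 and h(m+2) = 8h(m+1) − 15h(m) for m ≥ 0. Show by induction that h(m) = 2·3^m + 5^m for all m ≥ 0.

Base cases: h(0) = 3 and 2·3^0 + 5^0 = 3; h(1) = 11 and 2·3^1 + 5^1 = 11.
Assume h(j) = 2·3^j + 5^j for all 0 ≤ j ≤ k, where k ≥ 1.
Then h(k+1) = 8h(k) − 15h(k−1) = 8·(2·3^k + 5^k) − 15·(2·3^{k−1} + 5^{k−1}) = 2·(8·3 − 15)3^{k−1} + (8·5 − 15)5^{k−1} = 18·3^{k−1} + 25·5^{k−1} = 2·3^{k+1} + 5^{k+1}.
This completes the inductive step, so h(m) = 2·3^m + 5^m for all m ≥ 0.

h(m) = 2·3^m + 5^m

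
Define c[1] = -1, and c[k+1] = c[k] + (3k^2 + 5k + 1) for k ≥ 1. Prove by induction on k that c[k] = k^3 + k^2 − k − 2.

Base case: c[1] = -1, and 1^3 + 1^2 − 1 − 2 = -1.
Assume c[m] = m^3 + m^2 − m − 2.
Then c[m+1] = c[m] + (3m^2 + 5m + 1) = (m^3 + m^2 − m − 2) + (3m^2 + 5m + 1) = m^3 + 4m^2 + 4m − 1,
and (m+1)^3 + (m+1)^2 − (m+1) − 2 = m^3 + 4m^2 + 4m − 1.
By induction, c[k] = k^3 + k^2 − k − 2 for all k ≥ 1.

c[k] = k^3 + k^2 − k − 2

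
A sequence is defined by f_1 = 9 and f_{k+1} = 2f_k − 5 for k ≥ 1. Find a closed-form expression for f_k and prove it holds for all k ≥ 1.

Claim: f_k = 2^{k+1} + 5.

Base case: f_1 = 9, and 2^{1+1} + 5 = 4 + 5 = 9.
Assume f_r = 2^{r+1} + 5 for some r ≥ 1.
Then f_{r+1} = 2f_r − 5 = 2·(2^{r+1} + 5) − 5 = 2^{r+2} + 10 − 5 = 2^{r+2} + 5.
So the formula holds for r+1, and by induction f_k = 2^{k+1} + 5 for all k ≥ 1.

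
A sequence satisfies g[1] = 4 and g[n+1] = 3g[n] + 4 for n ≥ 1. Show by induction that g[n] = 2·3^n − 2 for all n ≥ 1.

Base case: g[1] = 4, and 2·3^1 − 2 = 6 − 2 = 4.
Assume g[m] = 2·3^m − 2 for some m ≥ 1.
Then g[m+1] = 3g[m] + 4 = 3·(2·3^m − 2) + 4 = 6·3^m − 6 + 4 = 2·3^{m+1} − 2.
This completes the inductive step, so g[n] = 2·3^n − 2 for all n ≥ 1.

g[n] = 2·3^n − 2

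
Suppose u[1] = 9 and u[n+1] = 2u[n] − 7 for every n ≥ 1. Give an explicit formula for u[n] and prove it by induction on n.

Claim: u[n] = 2^n + 7.

Base case: u[1] = 9, and 2^1 + 7 = 2 + 7 = 9.
Assume u[r] = 2^r + 7 for some r ≥ 1.
Then u[r+1] = 2u[r] − 7 = 2·(2^r + 7) − 7 = 2^{r+1} + 14 − 7 = 2^{r+1} + 7.
So the formula holds for r+1, and by induction u[n] = 2^n + 7 for all n ≥ 1.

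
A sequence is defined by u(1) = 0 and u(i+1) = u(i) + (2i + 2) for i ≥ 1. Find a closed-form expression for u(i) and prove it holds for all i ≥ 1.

Claim: u(i) = i^2 + i − 2.

Base case: u(1) = 0, and 1^2 + 1 − 2 = 0.
Assume u(j) = j^2 + j − 2.
Then u(j+1) = u(j) + (2j + 2) = (j^2 + j − 2) + (2j + 2) = j^2 + 3j,
and (j+1)^2 + (j+1) − 2 = j^2 + 3j.
This completes the inductive step, so u(i) = i^2 + i − 2 for all i ≥ 1.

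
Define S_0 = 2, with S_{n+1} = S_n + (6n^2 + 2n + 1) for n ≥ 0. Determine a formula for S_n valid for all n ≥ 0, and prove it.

Claim: S_n = 2n^3 − 2n^2 + n + 2.

Base case: S_0 = 2, and 2·0^3 − 2·0^2 + 0 + 2 = 2.
Assume S_m = 2m^3 − 2m^2 + m + 2.
Then S_{m+1} = S_m + (6m^2 + 2m + 1) = (2m^3 − 2m^2 + m + 2) + (6m^2 + 2m + 1) = 2m^3 + 4m^2 + 3m + 3,
and 2·(m+1)^3 − 2·(m+1)^2 + (m+1) + 2 = 2m^3 + 4m^2 + 3m + 3.
By induction, S_n = 2n^3 − 2n^2 + n + 2 for all n ≥ 0.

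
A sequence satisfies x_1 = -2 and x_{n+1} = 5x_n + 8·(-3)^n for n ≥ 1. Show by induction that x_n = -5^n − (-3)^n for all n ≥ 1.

Base case: x_1 = -2, and -5^1 − (-3)^1 = -5 + 3 = -2.
Assume x_m = -5^m − (-3)^m for some m ≥ 1.
Then x_{m+1} = 5x_m + 8·(-3)^m = 5·(-5^m − (-3)^m) + 8·(-3)^m = -5^{m+1} − 5·(-3)^m + 8·(-3)^m = -5^{m+1} + 3·(-3)^m = -5^{m+1} − (-3)^{m+1}.
This completes the inductive step, so x_n = -5^n − (-3)^n for all n ≥ 1.

x_n = -5^n − (-3)^n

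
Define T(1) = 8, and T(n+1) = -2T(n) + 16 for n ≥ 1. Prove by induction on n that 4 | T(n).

Base case: T(1) = 8 = 4·2, so 4 | T(1).
Assume 4 | T(k), so T(k) = 4t for some integer t.
Then T(k+1) = -2T(k) + 16 = -2·(4t) + 16 = 4(-2t + 4), so 4 | T(k+1).
This completes the inductive step, so 4 | T(n) for all n ≥ 1.

4 | T(n)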